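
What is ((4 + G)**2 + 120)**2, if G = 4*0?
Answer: 18496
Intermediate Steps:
G = 0
((4 + G)**2 + 120)**2 = ((4 + 0)**2 + 120)**2 = (4**2 + 120)**2 = (16 + 120)**2 = 136**2 = 18496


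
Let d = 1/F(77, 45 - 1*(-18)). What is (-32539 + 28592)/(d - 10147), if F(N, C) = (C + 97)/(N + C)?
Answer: 31576/81169 ≈ 0.38902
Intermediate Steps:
F(N, C) = (97 + C)/(C + N)
d = 7/8 (d = 1/((97 + (45 - 1*(-18)))/((45 - 1*(-18)) + 77)) = 1/((97 + (45 + 18))/((45 + 18) + 77)) = 1/((97 + 63)/(63 + 77)) = 1/(160/140) = 1/((1/140)*160) = 1/(8/7) = 7/8 ≈ 0.87500)
(-32539 + 28592)/(d - 10147) = (-32539 + 28592)/(7/8 - 10147) = -3947/(-81169/8) = -3947*(-8/81169) = 31576/81169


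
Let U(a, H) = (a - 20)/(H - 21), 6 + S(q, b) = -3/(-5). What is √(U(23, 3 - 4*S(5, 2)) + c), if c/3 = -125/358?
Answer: I*√61755/537 ≈ 0.46277*I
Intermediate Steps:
S(q, b) = -27/5 (S(q, b) = -6 - 3/(-5) = -6 - 3*(-⅕) = -6 + ⅗ = -27/5)
U(a, H) = (-20 + a)/(-21 + H)
c = -375/358 (c = 3*(-125/358) = -375/358 ≈ -1.0475)
√(U(23, 3 - 4*S(5, 2)) + c) = √((-20 + 23)/(-21 + (3 - 4*(-27/5))) - 375/358) = √(3/(-21 + (3 + 108/5)) - 375/358) = √(3/(-21 + 123/5) - 375/358) = √(3/(18/5) - 375/358) = √((5/18)*3 - 375/358) = √(⅚ - 375/358) = √(-115/537) = I*√61755/537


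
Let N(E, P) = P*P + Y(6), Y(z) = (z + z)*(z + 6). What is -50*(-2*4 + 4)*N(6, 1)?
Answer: 29000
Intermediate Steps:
Y(z) = 2*z*(6 + z) (Y(z) = (2*z)*(6 + z) = 2*z*(6 + z))
N(E, P) = 144 + P² (N(E, P) = P*P + 2*6*(6 + 6) = P² + 2*6*12 = P² + 144 = 144 + P²)
-50*(-2*4 + 4)*N(6, 1) = -50*(-2*4 + 4)*(144 + 1²) = -50*(-8 + 4)*(144 + 1) = -(-200)*145 = -50*(-580) = 29000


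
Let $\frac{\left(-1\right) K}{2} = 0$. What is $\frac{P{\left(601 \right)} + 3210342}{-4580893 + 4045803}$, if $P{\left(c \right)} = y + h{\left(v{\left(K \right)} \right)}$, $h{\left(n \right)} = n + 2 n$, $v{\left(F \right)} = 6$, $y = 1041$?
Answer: $- \frac{3211401}{535090} \approx -6.0016$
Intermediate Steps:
$K = 0$ ($K = \left(-2\right) 0 = 0$)
$h{\left(n \right)} = 3 n$
$P{\left(c \right)} = 1059$ ($P{\left(c \right)} = 1041 + 3 \cdot 6 = 1041 + 18 = 1059$)
$\frac{P{\left(601 \right)} + 3210342}{-4580893 + 4045803} = \frac{1059 + 3210342}{-4580893 + 4045803} = \frac{3211401}{-535090} = 3211401 \left(- \frac{1}{535090}\right) = - \frac{3211401}{535090}$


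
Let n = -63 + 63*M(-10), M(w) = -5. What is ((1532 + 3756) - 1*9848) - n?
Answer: -4182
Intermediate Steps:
n = -378 (n = -63 + 63*(-5) = -63 - 315 = -378)
((1532 + 3756) - 1*9848) - n = ((1532 + 3756) - 1*9848) - 1*(-378) = (5288 - 9848) + 378 = -4560 + 378 = -4182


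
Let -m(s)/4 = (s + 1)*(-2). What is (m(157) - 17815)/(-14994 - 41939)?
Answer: 16551/56933 ≈ 0.29071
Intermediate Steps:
m(s) = 8 + 8*s (m(s) = -4*(s + 1)*(-2) = -4*(1 + s)*(-2) = -4*(-2 - 2*s) = 8 + 8*s)
(m(157) - 17815)/(-14994 - 41939) = ((8 + 8*157) - 17815)/(-14994 - 41939) = ((8 + 1256) - 17815)/(-56933) = (1264 - 17815)*(-1/56933) = -16551*(-1/56933) = 16551/56933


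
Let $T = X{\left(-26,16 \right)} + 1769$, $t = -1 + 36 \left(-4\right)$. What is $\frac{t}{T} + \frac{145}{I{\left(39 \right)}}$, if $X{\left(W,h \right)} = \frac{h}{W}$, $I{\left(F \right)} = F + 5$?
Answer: $\frac{3250465}{1011516} \approx 3.2135$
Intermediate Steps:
$I{\left(F \right)} = 5 + F$
$t = -145$ ($t = -1 - 144 = -145$)
$T = \frac{22989}{13}$ ($T = \frac{16}{-26} + 1769 = 16 \left(- \frac{1}{26}\right) + 1769 = - \frac{8}{13} + 1769 = \frac{22989}{13} \approx 1768.4$)
$\frac{t}{T} + \frac{145}{I{\left(39 \right)}} = - \frac{145}{\frac{22989}{13}} + \frac{145}{5 + 39} = \left(-145\right) \frac{13}{22989} + \frac{145}{44} = - \frac{1885}{22989} + 145 \cdot \frac{1}{44} = - \frac{1885}{22989} + \frac{145}{44} = \frac{3250465}{1011516}$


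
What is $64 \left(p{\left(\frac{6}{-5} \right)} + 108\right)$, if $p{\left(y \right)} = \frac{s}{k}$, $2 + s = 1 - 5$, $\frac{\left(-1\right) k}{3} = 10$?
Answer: $\frac{34624}{5} \approx 6924.8$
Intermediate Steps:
$k = -30$ ($k = \left(-3\right) 10 = -30$)
$s = -6$ ($s = -2 + \left(1 - 5\right) = -2 - 4 = -6$)
$p{\left(y \right)} = \frac{1}{5}$ ($p{\left(y \right)} = - \frac{6}{-30} = \left(-6\right) \left(- \frac{1}{30}\right) = \frac{1}{5}$)
$64 \left(p{\left(\frac{6}{-5} \right)} + 108\right) = 64 \left(\frac{1}{5} + 108\right) = 64 \cdot \frac{541}{5} = \frac{34624}{5}$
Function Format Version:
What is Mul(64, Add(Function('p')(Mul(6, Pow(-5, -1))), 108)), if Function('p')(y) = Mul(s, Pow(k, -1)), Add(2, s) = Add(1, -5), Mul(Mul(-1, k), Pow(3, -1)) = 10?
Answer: Rational(34624, 5) ≈ 6924.8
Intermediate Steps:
k = -30 (k = Mul(-3, 10) = -30)
s = -6 (s = Add(-2, Add(1, -5)) = Add(-2, -4) = -6)
Function('p')(y) = Rational(1, 5) (Function('p')(y) = Mul(-6, Pow(-30, -1)) = Mul(-6, Rational(-1, 30)) = Rational(1, 5))
Mul(64, Add(Function('p')(Mul(6, Pow(-5, -1))), 108)) = Mul(64, Add(Rational(1, 5), 108)) = Mul(64, Rational(541, 5)) = Rational(34624, 5)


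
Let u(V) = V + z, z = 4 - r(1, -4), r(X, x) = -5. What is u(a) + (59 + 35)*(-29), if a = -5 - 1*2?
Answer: -2724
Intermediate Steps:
a = -7 (a = -5 - 2 = -7)
z = 9 (z = 4 - 1*(-5) = 4 + 5 = 9)
u(V) = 9 + V (u(V) = V + 9 = 9 + V)
u(a) + (59 + 35)*(-29) = (9 - 7) + (59 + 35)*(-29) = 2 + 94*(-29) = 2 - 2726 = -2724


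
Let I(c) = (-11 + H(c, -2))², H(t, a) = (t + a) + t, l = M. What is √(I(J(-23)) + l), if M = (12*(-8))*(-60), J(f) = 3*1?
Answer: √5809 ≈ 76.217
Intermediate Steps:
J(f) = 3
M = 5760 (M = -96*(-60) = 5760)
l = 5760
H(t, a) = a + 2*t (H(t, a) = (a + t) + t = a + 2*t)
I(c) = (-13 + 2*c)² (I(c) = (-11 + (-2 + 2*c))² = (-13 + 2*c)²)
√(I(J(-23)) + l) = √((-13 + 2*3)² + 5760) = √((-13 + 6)² + 5760) = √((-7)² + 5760) = √(49 + 5760) = √5809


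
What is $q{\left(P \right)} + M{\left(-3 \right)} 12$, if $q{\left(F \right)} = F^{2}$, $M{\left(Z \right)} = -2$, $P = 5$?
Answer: $1$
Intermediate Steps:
$q{\left(P \right)} + M{\left(-3 \right)} 12 = 5^{2} - 24 = 25 - 24 = 1$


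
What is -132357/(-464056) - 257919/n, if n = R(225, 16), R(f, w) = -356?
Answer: 29933994639/41300984 ≈ 724.78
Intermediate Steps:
n = -356
-132357/(-464056) - 257919/n = -132357/(-464056) - 257919/(-356) = -132357*(-1/464056) - 257919*(-1/356) = 132357/464056 + 257919/356 = 29933994639/41300984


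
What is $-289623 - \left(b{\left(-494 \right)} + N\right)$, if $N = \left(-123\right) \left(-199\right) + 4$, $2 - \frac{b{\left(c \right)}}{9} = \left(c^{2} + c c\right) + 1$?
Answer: $4078535$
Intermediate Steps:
$b{\left(c \right)} = 9 - 18 c^{2}$ ($b{\left(c \right)} = 18 - 9 \left(\left(c^{2} + c c\right) + 1\right) = 18 - 9 \left(\left(c^{2} + c^{2}\right) + 1\right) = 18 - 9 \left(2 c^{2} + 1\right) = 18 - 9 \left(1 + 2 c^{2}\right) = 18 - \left(9 + 18 c^{2}\right) = 9 - 18 c^{2}$)
$N = 24481$ ($N = 24477 + 4 = 24481$)
$-289623 - \left(b{\left(-494 \right)} + N\right) = -289623 - \left(\left(9 - 18 \left(-494\right)^{2}\right) + 24481\right) = -289623 - \left(\left(9 - 4392648\right) + 24481\right) = -289623 - \left(-4392639 + 24481\right) = -289623 - -4368158 = -289623 + 4368158 = 4078535$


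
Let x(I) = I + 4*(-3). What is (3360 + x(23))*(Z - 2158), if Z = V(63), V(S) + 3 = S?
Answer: -7072358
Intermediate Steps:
V(S) = -3 + S
Z = 60 (Z = -3 + 63 = 60)
x(I) = -12 + I (x(I) = I - 12 = -12 + I)
(3360 + x(23))*(Z - 2158) = (3360 + (-12 + 23))*(60 - 2158) = (3360 + 11)*(-2098) = 3371*(-2098) = -7072358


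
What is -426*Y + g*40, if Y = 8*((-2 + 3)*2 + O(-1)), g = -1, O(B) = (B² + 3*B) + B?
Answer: 3368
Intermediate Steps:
O(B) = B² + 4*B
Y = -8 (Y = 8*((-2 + 3)*2 - (4 - 1)) = 8*(1*2 - 1*3) = 8*(2 - 3) = 8*(-1) = -8)
-426*Y + g*40 = -426*(-8) - 1*40 = 3408 - 40 = 3368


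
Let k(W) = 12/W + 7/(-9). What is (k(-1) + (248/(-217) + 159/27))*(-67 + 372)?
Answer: -154330/63 ≈ -2449.7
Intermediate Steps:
k(W) = -7/9 + 12/W (k(W) = 12/W + 7*(-1/9) = 12/W - 7/9 = -7/9 + 12/W)
(k(-1) + (248/(-217) + 159/27))*(-67 + 372) = ((-7/9 + 12/(-1)) + (248/(-217) + 159/27))*(-67 + 372) = ((-7/9 + 12*(-1)) + (248*(-1/217) + 159*(1/27)))*305 = ((-7/9 - 12) + (-8/7 + 53/9))*305 = (-115/9 + 299/63)*305 = -506/63*305 = -154330/63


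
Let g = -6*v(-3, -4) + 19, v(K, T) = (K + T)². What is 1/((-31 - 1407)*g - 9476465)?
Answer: -1/9081015 ≈ -1.1012e-7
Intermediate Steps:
g = -275 (g = -6*(-3 - 4)² + 19 = -6*(-7)² + 19 = -6*49 + 19 = -294 + 19 = -275)
1/((-31 - 1407)*g - 9476465) = 1/((-31 - 1407)*(-275) - 9476465) = 1/(-1438*(-275) - 9476465) = 1/(395450 - 9476465) = 1/(-9081015) = -1/9081015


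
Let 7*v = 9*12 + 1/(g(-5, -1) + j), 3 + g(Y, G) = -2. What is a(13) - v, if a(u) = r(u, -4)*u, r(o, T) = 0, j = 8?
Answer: -325/21 ≈ -15.476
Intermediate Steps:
g(Y, G) = -5 (g(Y, G) = -3 - 2 = -5)
a(u) = 0 (a(u) = 0*u = 0)
v = 325/21 (v = (9*12 + 1/(-5 + 8))/7 = (108 + 1/3)/7 = (108 + ⅓)/7 = (⅐)*(325/3) = 325/21 ≈ 15.476)
a(13) - v = 0 - 1*325/21 = 0 - 325/21 = -325/21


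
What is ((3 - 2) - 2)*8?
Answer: -8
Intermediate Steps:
((3 - 2) - 2)*8 = (1 - 2)*8 = -1*8 = -8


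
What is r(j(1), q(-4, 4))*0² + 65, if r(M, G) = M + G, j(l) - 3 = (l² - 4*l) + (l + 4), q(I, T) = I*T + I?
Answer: 65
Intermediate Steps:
q(I, T) = I + I*T
j(l) = 7 + l² - 3*l (j(l) = 3 + ((l² - 4*l) + (l + 4)) = 3 + ((l² - 4*l) + (4 + l)) = 3 + (4 + l² - 3*l) = 7 + l² - 3*l)
r(M, G) = G + M
r(j(1), q(-4, 4))*0² + 65 = (-4*(1 + 4) + (7 + 1² - 3*1))*0² + 65 = (-4*5 + (7 + 1 - 3))*0 + 65 = (-20 + 5)*0 + 65 = -15*0 + 65 = 0 + 65 = 65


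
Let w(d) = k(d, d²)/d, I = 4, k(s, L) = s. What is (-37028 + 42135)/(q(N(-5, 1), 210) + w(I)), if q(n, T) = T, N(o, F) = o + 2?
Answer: 5107/211 ≈ 24.204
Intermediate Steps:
N(o, F) = 2 + o
w(d) = 1 (w(d) = d/d = 1)
(-37028 + 42135)/(q(N(-5, 1), 210) + w(I)) = (-37028 + 42135)/(210 + 1) = 5107/211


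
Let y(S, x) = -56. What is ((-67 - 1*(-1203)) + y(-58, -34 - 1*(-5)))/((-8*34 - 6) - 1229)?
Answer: -1080/1507 ≈ -0.71666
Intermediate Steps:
((-67 - 1*(-1203)) + y(-58, -34 - 1*(-5)))/((-8*34 - 6) - 1229) = ((-67 - 1*(-1203)) - 56)/((-8*34 - 6) - 1229) = ((-67 + 1203) - 56)/((-272 - 6) - 1229) = (1136 - 56)/(-278 - 1229) = 1080/(-1507) = 1080*(-1/1507) = -1080/1507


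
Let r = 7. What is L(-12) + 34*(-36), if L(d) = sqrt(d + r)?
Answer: -1224 + I*sqrt(5) ≈ -1224.0 + 2.2361*I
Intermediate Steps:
L(d) = sqrt(7 + d) (L(d) = sqrt(d + 7) = sqrt(7 + d))
L(-12) + 34*(-36) = sqrt(7 - 12) + 34*(-36) = sqrt(-5) - 1224 = I*sqrt(5) - 1224 = -1224 + I*sqrt(5)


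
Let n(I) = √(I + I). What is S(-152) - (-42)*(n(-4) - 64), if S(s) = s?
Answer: -2840 + 84*I*√2 ≈ -2840.0 + 118.79*I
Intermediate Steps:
n(I) = √2*√I (n(I) = √(2*I) = √2*√I)
S(-152) - (-42)*(n(-4) - 64) = -152 - (-42)*(√2*√(-4) - 64) = -152 - (-42)*(√2*(2*I) - 64) = -152 - (-42)*(2*I*√2 - 64) = -152 - (-42)*(-64 + 2*I*√2) = -152 - (2688 - 84*I*√2) = -152 + (-2688 + 84*I*√2) = -2840 + 84*I*√2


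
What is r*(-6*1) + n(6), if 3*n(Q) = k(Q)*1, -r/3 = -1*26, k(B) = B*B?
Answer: -456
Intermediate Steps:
k(B) = B²
r = 78 (r = -(-3)*26 = -3*(-26) = 78)
n(Q) = Q²/3 (n(Q) = (Q²*1)/3 = Q²/3)
r*(-6*1) + n(6) = 78*(-6*1) + (⅓)*6² = 78*(-6) + (⅓)*36 = -468 + 12 = -456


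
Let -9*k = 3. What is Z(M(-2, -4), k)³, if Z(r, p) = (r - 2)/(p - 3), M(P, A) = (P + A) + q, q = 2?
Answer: 729/125 ≈ 5.8320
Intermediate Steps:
M(P, A) = 2 + A + P (M(P, A) = (P + A) + 2 = (A + P) + 2 = 2 + A + P)
k = -⅓ (k = -⅑*3 = -⅓ ≈ -0.33333)
Z(r, p) = (-2 + r)/(-3 + p)
Z(M(-2, -4), k)³ = ((-2 + (2 - 4 - 2))/(-3 - ⅓))³ = ((-2 - 4)/(-10/3))³ = (-3/10*(-6))³ = (9/5)³ = 729/125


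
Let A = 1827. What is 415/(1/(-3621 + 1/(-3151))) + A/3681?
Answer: -1936637010767/1288759 ≈ -1.5027e+6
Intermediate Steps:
415/(1/(-3621 + 1/(-3151))) + A/3681 = 415/(1/(-3621 + 1/(-3151))) + 1827/3681 = 415/(1/(-3621 - 1/3151)) + 1827*(1/3681) = 415/(1/(-11409772/3151)) + 203/409 = 415/(-3151/11409772) + 203/409 = 415*(-11409772/3151) + 203/409 = -4735055380/3151 + 203/409 = -1936637010767/1288759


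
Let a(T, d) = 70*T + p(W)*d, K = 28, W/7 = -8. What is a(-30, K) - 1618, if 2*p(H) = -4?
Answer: -3774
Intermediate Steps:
W = -56 (W = 7*(-8) = -56)
p(H) = -2 (p(H) = (½)*(-4) = -2)
a(T, d) = -2*d + 70*T (a(T, d) = 70*T - 2*d = -2*d + 70*T)
a(-30, K) - 1618 = (-2*28 + 70*(-30)) - 1618 = (-56 - 2100) - 1618 = -2156 - 1618 = -3774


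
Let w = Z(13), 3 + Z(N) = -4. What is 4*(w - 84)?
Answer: -364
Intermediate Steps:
Z(N) = -7 (Z(N) = -3 - 4 = -7)
w = -7
4*(w - 84) = 4*(-7 - 84) = 4*(-91) = -364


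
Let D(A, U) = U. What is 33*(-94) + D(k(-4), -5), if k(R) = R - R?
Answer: -3107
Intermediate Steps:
k(R) = 0
33*(-94) + D(k(-4), -5) = 33*(-94) - 5 = -3102 - 5 = -3107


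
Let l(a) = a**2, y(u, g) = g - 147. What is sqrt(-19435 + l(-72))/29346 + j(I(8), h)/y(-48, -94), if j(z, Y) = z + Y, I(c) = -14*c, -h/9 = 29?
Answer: 373/241 + I*sqrt(14251)/29346 ≈ 1.5477 + 0.0040679*I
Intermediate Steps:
h = -261 (h = -9*29 = -261)
y(u, g) = -147 + g
j(z, Y) = Y + z
sqrt(-19435 + l(-72))/29346 + j(I(8), h)/y(-48, -94) = sqrt(-19435 + (-72)**2)/29346 + (-261 - 14*8)/(-147 - 94) = sqrt(-19435 + 5184)*(1/29346) + (-261 - 112)/(-241) = sqrt(-14251)*(1/29346) - 373*(-1/241) = (I*sqrt(14251))*(1/29346) + 373/241 = I*sqrt(14251)/29346 + 373/241 = 373/241 + I*sqrt(14251)/29346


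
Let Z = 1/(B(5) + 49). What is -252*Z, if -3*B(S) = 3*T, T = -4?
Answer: -252/53 ≈ -4.7547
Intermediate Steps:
B(S) = 4 (B(S) = -(-4) = -⅓*(-12) = 4)
Z = 1/53 (Z = 1/(4 + 49) = 1/53 ≈ 0.018868)
-252*Z = -252*1/53 = -252/53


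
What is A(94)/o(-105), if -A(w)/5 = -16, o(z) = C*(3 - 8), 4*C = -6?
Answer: 32/3 ≈ 10.667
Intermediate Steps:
C = -3/2 (C = (¼)*(-6) = -3/2 ≈ -1.5000)
o(z) = 15/2 (o(z) = -3*(3 - 8)/2 = -3/2*(-5) = 15/2)
A(w) = 80 (A(w) = -5*(-16) = 80)
A(94)/o(-105) = 80/(15/2) = 80*(2/15) = 32/3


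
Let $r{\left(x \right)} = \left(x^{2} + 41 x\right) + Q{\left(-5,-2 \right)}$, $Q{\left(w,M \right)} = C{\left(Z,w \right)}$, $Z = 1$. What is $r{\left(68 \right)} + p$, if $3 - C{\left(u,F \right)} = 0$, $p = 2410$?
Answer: $9825$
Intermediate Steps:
$C{\left(u,F \right)} = 3$ ($C{\left(u,F \right)} = 3 - 0 = 3 + 0 = 3$)
$Q{\left(w,M \right)} = 3$
$r{\left(x \right)} = 3 + x^{2} + 41 x$ ($r{\left(x \right)} = \left(x^{2} + 41 x\right) + 3 = 3 + x^{2} + 41 x$)
$r{\left(68 \right)} + p = \left(3 + 68^{2} + 41 \cdot 68\right) + 2410 = \left(3 + 4624 + 2788\right) + 2410 = 7415 + 2410 = 9825$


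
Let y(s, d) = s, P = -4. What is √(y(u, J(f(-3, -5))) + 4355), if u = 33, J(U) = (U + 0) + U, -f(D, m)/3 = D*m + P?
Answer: 2*√1097 ≈ 66.242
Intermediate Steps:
f(D, m) = 12 - 3*D*m (f(D, m) = -3*(D*m - 4) = -3*(-4 + D*m) = 12 - 3*D*m)
J(U) = 2*U (J(U) = U + U = 2*U)
√(y(u, J(f(-3, -5))) + 4355) = √(33 + 4355) = √4388 = 2*√1097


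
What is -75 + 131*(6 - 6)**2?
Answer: -75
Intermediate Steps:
-75 + 131*(6 - 6)**2 = -75 + 131*0**2 = -75 + 131*0 = -75 + 0 = -75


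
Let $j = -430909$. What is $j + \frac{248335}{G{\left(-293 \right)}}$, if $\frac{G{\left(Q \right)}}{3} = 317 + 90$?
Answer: $- \frac{525891554}{1221} \approx -4.3071 \cdot 10^{5}$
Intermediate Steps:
$G{\left(Q \right)} = 1221$ ($G{\left(Q \right)} = 3 \left(317 + 90\right) = 3 \cdot 407 = 1221$)
$j + \frac{248335}{G{\left(-293 \right)}} = -430909 + \frac{248335}{1221} = - \frac{525891554}{1221}$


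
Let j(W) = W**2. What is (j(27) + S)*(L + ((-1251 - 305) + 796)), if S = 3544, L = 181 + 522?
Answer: -243561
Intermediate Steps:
L = 703
(j(27) + S)*(L + ((-1251 - 305) + 796)) = (27**2 + 3544)*(703 + ((-1251 - 305) + 796)) = (729 + 3544)*(703 + (-1556 + 796)) = 4273*(703 - 760) = 4273*(-57) = -243561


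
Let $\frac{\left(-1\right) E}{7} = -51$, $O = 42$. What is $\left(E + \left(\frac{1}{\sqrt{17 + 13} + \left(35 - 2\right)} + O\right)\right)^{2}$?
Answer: $\frac{59522928502}{373827} - \frac{281716 \sqrt{30}}{373827} \approx 1.5922 \cdot 10^{5}$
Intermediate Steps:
$E = 357$ ($E = \left(-7\right) \left(-51\right) = 357$)
$\left(E + \left(\frac{1}{\sqrt{17 + 13} + \left(35 - 2\right)} + O\right)\right)^{2} = \left(357 + \left(\frac{1}{\sqrt{17 + 13} + \left(35 - 2\right)} + 42\right)\right)^{2} = \left(357 + \left(\frac{1}{\sqrt{30} + \left(35 - 2\right)} + 42\right)\right)^{2} = \left(357 + \left(\frac{1}{\sqrt{30} + 33} + 42\right)\right)^{2} = \left(357 + \left(\frac{1}{33 + \sqrt{30}} + 42\right)\right)^{2} = \left(357 + \left(42 + \frac{1}{33 + \sqrt{30}}\right)\right)^{2} = \left(399 + \frac{1}{33 + \sqrt{30}}\right)^{2}$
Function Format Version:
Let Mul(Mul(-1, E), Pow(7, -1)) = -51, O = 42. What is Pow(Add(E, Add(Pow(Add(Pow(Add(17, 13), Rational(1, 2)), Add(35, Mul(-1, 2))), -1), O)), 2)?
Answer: Add(Rational(59522928502, 373827), Mul(Rational(-281716, 373827), Pow(30, Rational(1, 2)))) ≈ 1.5922e+5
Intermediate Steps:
E = 357 (E = Mul(-7, -51) = 357)
Pow(Add(E, Add(Pow(Add(Pow(Add(17, 13), Rational(1, 2)), Add(35, Mul(-1, 2))), -1), O)), 2) = Pow(Add(357, Add(Pow(Add(Pow(Add(17, 13), Rational(1, 2)), Add(35, Mul(-1, 2))), -1), 42)), 2) = Pow(Add(357, Add(Pow(Add(Pow(30, Rational(1, 2)), Add(35, -2)), -1), 42)), 2) = Pow(Add(357, Add(Pow(Add(Pow(30, Rational(1, 2)), 33), -1), 42)), 2) = Pow(Add(357, Add(Pow(Add(33, Pow(30, Rational(1, 2))), -1), 42)), 2) = Pow(Add(357, Add(42, Pow(Add(33, Pow(30, Rational(1, 2))), -1))), 2) = Pow(Add(399, Pow(Add(33, Pow(30, Rational(1, 2))), -1)), 2)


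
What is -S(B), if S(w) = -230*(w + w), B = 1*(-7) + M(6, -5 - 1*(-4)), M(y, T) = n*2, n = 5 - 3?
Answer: -1380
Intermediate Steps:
n = 2
M(y, T) = 4 (M(y, T) = 2*2 = 4)
B = -3 (B = 1*(-7) + 4 = -7 + 4 = -3)
S(w) = -460*w
-S(B) = -(-460)*(-3) = -1*1380 = -1380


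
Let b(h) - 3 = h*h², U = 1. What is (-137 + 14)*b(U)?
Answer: -492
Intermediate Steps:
b(h) = 3 + h³ (b(h) = 3 + h*h² = 3 + h³)
(-137 + 14)*b(U) = (-137 + 14)*(3 + 1³) = -123*(3 + 1) = -123*4 = -492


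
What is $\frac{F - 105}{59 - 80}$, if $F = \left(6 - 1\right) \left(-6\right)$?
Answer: $\frac{45}{7} \approx 6.4286$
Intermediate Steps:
$F = -30$ ($F = 5 \left(-6\right) = -30$)
$\frac{F - 105}{59 - 80} = \frac{-30 - 105}{59 - 80} = - \frac{135}{-21} = \left(-135\right) \left(- \frac{1}{21}\right) = \frac{45}{7}$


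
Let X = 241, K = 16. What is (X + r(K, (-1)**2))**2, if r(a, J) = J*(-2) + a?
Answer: 65025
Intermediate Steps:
r(a, J) = a - 2*J (r(a, J) = -2*J + a = a - 2*J)
(X + r(K, (-1)**2))**2 = (241 + (16 - 2*(-1)**2))**2 = (241 + (16 - 2*1))**2 = (241 + (16 - 2))**2 = (241 + 14)**2 = 255**2 = 65025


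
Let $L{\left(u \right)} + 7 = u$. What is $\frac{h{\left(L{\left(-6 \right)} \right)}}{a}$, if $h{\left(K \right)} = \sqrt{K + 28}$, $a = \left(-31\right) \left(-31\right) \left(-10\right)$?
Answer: $- \frac{\sqrt{15}}{9610} \approx -0.00040302$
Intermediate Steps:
$a = -9610$ ($a = 961 \left(-10\right) = -9610$)
$L{\left(u \right)} = -7 + u$
$h{\left(K \right)} = \sqrt{28 + K}$
$\frac{h{\left(L{\left(-6 \right)} \right)}}{a} = \frac{\sqrt{28 - 13}}{-9610} = \sqrt{28 - 13} \left(- \frac{1}{9610}\right) = \sqrt{15} \left(- \frac{1}{9610}\right) = - \frac{\sqrt{15}}{9610}$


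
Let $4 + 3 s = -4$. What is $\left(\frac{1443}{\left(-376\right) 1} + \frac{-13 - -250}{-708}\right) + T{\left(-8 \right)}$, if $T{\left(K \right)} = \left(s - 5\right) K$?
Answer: $\frac{3804167}{66552} \approx 57.161$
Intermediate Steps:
$s = - \frac{8}{3}$ ($s = - \frac{4}{3} + \frac{1}{3} \left(-4\right) = - \frac{4}{3} - \frac{4}{3} = - \frac{8}{3} \approx -2.6667$)
$T{\left(K \right)} = - \frac{23 K}{3}$ ($T{\left(K \right)} = \left(- \frac{8}{3} - 5\right) K = - \frac{23 K}{3}$)
$\left(\frac{1443}{\left(-376\right) 1} + \frac{-13 - -250}{-708}\right) + T{\left(-8 \right)} = \left(\frac{1443}{\left(-376\right) 1} + \frac{-13 - -250}{-708}\right) - - \frac{184}{3} = \left(\frac{1443}{-376} + \left(-13 + 250\right) \left(- \frac{1}{708}\right)\right) + \frac{184}{3} = \left(1443 \left(- \frac{1}{376}\right) + 237 \left(- \frac{1}{708}\right)\right) + \frac{184}{3} = \left(- \frac{1443}{376} - \frac{79}{236}\right) + \frac{184}{3} = - \frac{92563}{22184} + \frac{184}{3} = \frac{3804167}{66552}$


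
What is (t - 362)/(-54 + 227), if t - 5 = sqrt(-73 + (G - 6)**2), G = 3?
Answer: -357/173 + 8*I/173 ≈ -2.0636 + 0.046243*I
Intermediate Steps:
t = 5 + 8*I (t = 5 + sqrt(-73 + (3 - 6)**2) = 5 + sqrt(-73 + (-3)**2) = 5 + sqrt(-73 + 9) = 5 + sqrt(-64) = 5 + 8*I ≈ 5.0 + 8.0*I)
(t - 362)/(-54 + 227) = ((5 + 8*I) - 362)/(-54 + 227) = (-357 + 8*I)/173 = (-357 + 8*I)*(1/173) = -357/173 + 8*I/173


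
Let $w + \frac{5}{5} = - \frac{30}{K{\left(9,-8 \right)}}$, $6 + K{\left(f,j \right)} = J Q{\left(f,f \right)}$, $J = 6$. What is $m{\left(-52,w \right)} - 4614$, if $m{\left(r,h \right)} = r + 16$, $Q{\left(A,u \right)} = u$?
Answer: $-4650$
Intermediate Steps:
$K{\left(f,j \right)} = -6 + 6 f$
$w = - \frac{13}{8}$ ($w = -1 - \frac{30}{-6 + 6 \cdot 9} = -1 - \frac{30}{-6 + 54} = -1 - \frac{30}{48} = -1 - \frac{5}{8} = - \frac{13}{8} \approx -1.625$)
$m{\left(r,h \right)} = 16 + r$
$m{\left(-52,w \right)} - 4614 = \left(16 - 52\right) - 4614 = -36 - 4614 = -4650$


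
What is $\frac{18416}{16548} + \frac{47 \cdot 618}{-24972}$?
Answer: $- \frac{865369}{17218194} \approx -0.050259$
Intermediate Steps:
$\frac{18416}{16548} + \frac{47 \cdot 618}{-24972} = 18416 \cdot \frac{1}{16548} + 29046 \left(- \frac{1}{24972}\right) = \frac{4604}{4137} - \frac{4841}{4162} = - \frac{865369}{17218194}$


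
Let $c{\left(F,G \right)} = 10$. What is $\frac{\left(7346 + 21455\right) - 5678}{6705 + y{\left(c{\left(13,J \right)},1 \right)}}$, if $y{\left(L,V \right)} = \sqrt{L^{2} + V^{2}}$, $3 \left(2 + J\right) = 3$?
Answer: $\frac{155039715}{44956924} - \frac{23123 \sqrt{101}}{44956924} \approx 3.4435$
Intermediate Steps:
$J = -1$ ($J = -2 + \frac{1}{3} \cdot 3 = -2 + 1 = -1$)
$\frac{\left(7346 + 21455\right) - 5678}{6705 + y{\left(c{\left(13,J \right)},1 \right)}} = \frac{\left(7346 + 21455\right) - 5678}{6705 + \sqrt{10^{2} + 1^{2}}} = \frac{28801 - 5678}{6705 + \sqrt{100 + 1}} = \frac{23123}{6705 + \sqrt{101}}$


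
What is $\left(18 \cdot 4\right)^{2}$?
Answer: $5184$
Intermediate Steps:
$\left(18 \cdot 4\right)^{2} = 72^{2} = 5184$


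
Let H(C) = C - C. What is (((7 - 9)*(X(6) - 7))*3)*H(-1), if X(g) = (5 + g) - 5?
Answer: 0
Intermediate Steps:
X(g) = g
H(C) = 0
(((7 - 9)*(X(6) - 7))*3)*H(-1) = (((7 - 9)*(6 - 7))*3)*0 = (-2*(-1)*3)*0 = (2*3)*0 = 6*0 = 0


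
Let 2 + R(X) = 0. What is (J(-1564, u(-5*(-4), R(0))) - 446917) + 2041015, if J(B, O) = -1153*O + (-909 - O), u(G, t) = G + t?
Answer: 1572417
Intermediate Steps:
R(X) = -2 (R(X) = -2 + 0 = -2)
J(B, O) = -909 - 1154*O
(J(-1564, u(-5*(-4), R(0))) - 446917) + 2041015 = ((-909 - 1154*(-5*(-4) - 2)) - 446917) + 2041015 = ((-909 - 1154*(20 - 2)) - 446917) + 2041015 = ((-909 - 1154*18) - 446917) + 2041015 = ((-909 - 20772) - 446917) + 2041015 = (-21681 - 446917) + 2041015 = -468598 + 2041015 = 1572417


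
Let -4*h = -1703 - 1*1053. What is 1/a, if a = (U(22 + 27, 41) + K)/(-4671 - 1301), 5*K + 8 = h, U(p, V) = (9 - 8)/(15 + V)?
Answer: -1672160/38141 ≈ -43.842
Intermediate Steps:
U(p, V) = 1/(15 + V)
h = 689 (h = -(-1703 - 1*1053)/4 = -(-1703 - 1053)/4 = -1/4*(-2756) = 689)
K = 681/5 (K = -8/5 + (1/5)*689 = -8/5 + 689/5 = 681/5 ≈ 136.20)
a = -38141/1672160 (a = (1/(15 + 41) + 681/5)/(-4671 - 1301) = (1/56 + 681/5)/(-5972) = (1/56 + 681/5)*(-1/5972) = (38141/280)*(-1/5972) = -38141/1672160 ≈ -0.022809)
1/a = 1/(-38141/1672160) = -1672160/38141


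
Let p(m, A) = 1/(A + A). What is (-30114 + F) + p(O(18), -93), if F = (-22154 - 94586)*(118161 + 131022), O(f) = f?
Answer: -5410675557325/186 ≈ -2.9090e+10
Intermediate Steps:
p(m, A) = 1/(2*A)
F = -29089623420 (F = -116740*249183 = -29089623420)
(-30114 + F) + p(O(18), -93) = (-30114 - 29089623420) + (½)/(-93) = -29089653534 + (½)*(-1/93) = -29089653534 - 1/186 = -5410675557325/186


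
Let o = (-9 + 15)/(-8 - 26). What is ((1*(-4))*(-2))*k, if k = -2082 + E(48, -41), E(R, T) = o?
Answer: -283176/17 ≈ -16657.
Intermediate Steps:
o = -3/17 (o = 6/(-34) = 6*(-1/34) = -3/17 ≈ -0.17647)
E(R, T) = -3/17
k = -35397/17 (k = -2082 - 3/17 = -35397/17 ≈ -2082.2)
((1*(-4))*(-2))*k = ((1*(-4))*(-2))*(-35397/17) = -4*(-2)*(-35397/17) = 8*(-35397/17) = -283176/17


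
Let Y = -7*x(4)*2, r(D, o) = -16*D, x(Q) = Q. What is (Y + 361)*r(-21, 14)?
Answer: 102480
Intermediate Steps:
Y = -56 (Y = -7*4*2 = -28*2 = -56)
(Y + 361)*r(-21, 14) = (-56 + 361)*(-16*(-21)) = 305*336 = 102480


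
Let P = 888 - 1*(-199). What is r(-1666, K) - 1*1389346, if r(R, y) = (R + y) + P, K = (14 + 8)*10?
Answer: -1389705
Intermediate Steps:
P = 1087 (P = 888 + 199 = 1087)
K = 220 (K = 22*10 = 220)
r(R, y) = 1087 + R + y (r(R, y) = (R + y) + 1087 = 1087 + R + y)
r(-1666, K) - 1*1389346 = (1087 - 1666 + 220) - 1*1389346 = -359 - 1389346 = -1389705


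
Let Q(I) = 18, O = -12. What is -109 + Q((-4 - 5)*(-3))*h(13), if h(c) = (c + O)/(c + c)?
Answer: -1408/13 ≈ -108.31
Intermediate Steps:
h(c) = (-12 + c)/(2*c) (h(c) = (c - 12)/(c + c) = (-12 + c)/((2*c)) = (-12 + c)*(1/(2*c)) = (-12 + c)/(2*c))
-109 + Q((-4 - 5)*(-3))*h(13) = -109 + 18*((½)*(-12 + 13)/13) = -109 + 18*((½)*(1/13)*1) = -109 + 18*(1/26) = -109 + 9/13 = -1408/13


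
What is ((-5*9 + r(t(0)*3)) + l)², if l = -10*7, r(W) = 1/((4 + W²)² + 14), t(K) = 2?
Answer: 34450700881/2604996 ≈ 13225.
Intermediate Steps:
r(W) = 1/(14 + (4 + W²)²)
l = -70
((-5*9 + r(t(0)*3)) + l)² = ((-5*9 + 1/(14 + (4 + (2*3)²)²)) - 70)² = ((-45 + 1/(14 + (4 + 6²)²)) - 70)² = ((-45 + 1/(14 + (4 + 36)²)) - 70)² = ((-45 + 1/(14 + 40²)) - 70)² = ((-45 + 1/(14 + 1600)) - 70)² = ((-45 + 1/1614) - 70)² = (-72629/1614 - 70)² = (-185609/1614)² = 34450700881/2604996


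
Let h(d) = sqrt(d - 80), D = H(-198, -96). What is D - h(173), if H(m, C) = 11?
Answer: 11 - sqrt(93) ≈ 1.3563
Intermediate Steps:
D = 11
h(d) = sqrt(-80 + d)
D - h(173) = 11 - sqrt(-80 + 173) = 11 - sqrt(93)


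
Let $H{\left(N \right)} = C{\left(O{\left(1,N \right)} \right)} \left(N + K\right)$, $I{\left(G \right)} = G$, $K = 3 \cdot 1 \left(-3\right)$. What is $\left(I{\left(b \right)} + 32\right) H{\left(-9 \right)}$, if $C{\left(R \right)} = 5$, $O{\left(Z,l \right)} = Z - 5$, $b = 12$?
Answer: $-3960$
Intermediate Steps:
$O{\left(Z,l \right)} = -5 + Z$
$K = -9$ ($K = 3 \left(-3\right) = -9$)
$H{\left(N \right)} = -45 + 5 N$ ($H{\left(N \right)} = 5 \left(N - 9\right) = 5 \left(-9 + N\right) = -45 + 5 N$)
$\left(I{\left(b \right)} + 32\right) H{\left(-9 \right)} = \left(12 + 32\right) \left(-45 + 5 \left(-9\right)\right) = 44 \left(-45 - 45\right) = 44 \left(-90\right) = -3960$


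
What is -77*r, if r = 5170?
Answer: -398090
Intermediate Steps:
-77*r = -77*5170 = -398090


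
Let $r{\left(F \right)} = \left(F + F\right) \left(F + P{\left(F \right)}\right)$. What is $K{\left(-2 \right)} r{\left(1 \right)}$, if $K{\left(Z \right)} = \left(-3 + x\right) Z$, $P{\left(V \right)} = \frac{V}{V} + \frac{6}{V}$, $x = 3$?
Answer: $0$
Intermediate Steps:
$P{\left(V \right)} = 1 + \frac{6}{V}$
$r{\left(F \right)} = 2 F \left(F + \frac{6 + F}{F}\right)$ ($r{\left(F \right)} = \left(F + F\right) \left(F + \frac{6 + F}{F}\right) = 2 F \left(F + \frac{6 + F}{F}\right)$)
$K{\left(Z \right)} = 0$ ($K{\left(Z \right)} = \left(-3 + 3\right) Z = 0 Z = 0$)
$K{\left(-2 \right)} r{\left(1 \right)} = 0 \left(12 + 2 \cdot 1 + 2 \cdot 1^{2}\right) = 0 \left(12 + 2 + 2 \cdot 1\right) = 0 \left(12 + 2 + 2\right) = 0 \cdot 16 = 0$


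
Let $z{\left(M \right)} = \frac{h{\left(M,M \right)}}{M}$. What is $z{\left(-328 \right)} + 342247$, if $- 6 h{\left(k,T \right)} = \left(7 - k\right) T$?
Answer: $\frac{2053147}{6} \approx 3.4219 \cdot 10^{5}$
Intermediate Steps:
$h{\left(k,T \right)} = - \frac{T \left(7 - k\right)}{6}$ ($h{\left(k,T \right)} = - \frac{\left(7 - k\right) T}{6} = - \frac{T \left(7 - k\right)}{6}$)
$z{\left(M \right)} = - \frac{7}{6} + \frac{M}{6}$ ($z{\left(M \right)} = \frac{\frac{1}{6} M \left(-7 + M\right)}{M} = - \frac{7}{6} + \frac{M}{6}$)
$z{\left(-328 \right)} + 342247 = \left(- \frac{7}{6} + \frac{1}{6} \left(-328\right)\right) + 342247 = \left(- \frac{7}{6} - \frac{164}{3}\right) + 342247 = - \frac{335}{6} + 342247 = \frac{2053147}{6}$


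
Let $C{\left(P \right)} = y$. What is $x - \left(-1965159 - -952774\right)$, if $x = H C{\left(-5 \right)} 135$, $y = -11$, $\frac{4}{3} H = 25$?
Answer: $\frac{3938165}{4} \approx 9.8454 \cdot 10^{5}$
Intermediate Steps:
$H = \frac{75}{4}$ ($H = \frac{3}{4} \cdot 25 = \frac{75}{4} \approx 18.75$)
$C{\left(P \right)} = -11$
$x = - \frac{111375}{4}$ ($x = \frac{75}{4} \left(-11\right) 135 = \left(- \frac{825}{4}\right) 135 = - \frac{111375}{4} \approx -27844.0$)
$x - \left(-1965159 - -952774\right) = - \frac{111375}{4} - \left(-1965159 - -952774\right) = - \frac{111375}{4} - \left(-1965159 + 952774\right) = - \frac{111375}{4} - -1012385 = - \frac{111375}{4} + 1012385 = \frac{3938165}{4}$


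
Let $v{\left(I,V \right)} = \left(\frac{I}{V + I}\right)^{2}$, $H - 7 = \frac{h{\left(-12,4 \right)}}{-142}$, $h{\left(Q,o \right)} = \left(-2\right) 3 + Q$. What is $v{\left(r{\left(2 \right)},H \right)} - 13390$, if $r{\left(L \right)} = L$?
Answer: $- \frac{1405623599}{104976} \approx -13390.0$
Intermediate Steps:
$h{\left(Q,o \right)} = -6 + Q$
$H = \frac{506}{71}$ ($H = 7 + \frac{-6 - 12}{-142} = 7 - - \frac{9}{71} = 7 + \frac{9}{71} = \frac{506}{71} \approx 7.1268$)
$v{\left(I,V \right)} = \frac{I^{2}}{\left(I + V\right)^{2}}$ ($v{\left(I,V \right)} = \left(\frac{I}{I + V}\right)^{2} = \frac{I^{2}}{\left(I + V\right)^{2}}$)
$v{\left(r{\left(2 \right)},H \right)} - 13390 = \frac{2^{2}}{\left(2 + \frac{506}{71}\right)^{2}} - 13390 = \frac{4}{\frac{419904}{5041}} - 13390 = 4 \cdot \frac{5041}{419904} - 13390 = \frac{5041}{104976} - 13390 = - \frac{1405623599}{104976}$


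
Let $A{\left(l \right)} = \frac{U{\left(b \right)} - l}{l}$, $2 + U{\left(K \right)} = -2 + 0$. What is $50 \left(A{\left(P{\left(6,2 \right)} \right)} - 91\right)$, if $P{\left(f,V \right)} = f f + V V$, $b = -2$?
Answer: $-4605$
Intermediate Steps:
$U{\left(K \right)} = -4$ ($U{\left(K \right)} = -2 + \left(-2 + 0\right) = -2 - 2 = -4$)
$P{\left(f,V \right)} = V^{2} + f^{2}$ ($P{\left(f,V \right)} = f^{2} + V^{2} = V^{2} + f^{2}$)
$A{\left(l \right)} = \frac{-4 - l}{l}$
$50 \left(A{\left(P{\left(6,2 \right)} \right)} - 91\right) = 50 \left(\frac{-4 - \left(2^{2} + 6^{2}\right)}{2^{2} + 6^{2}} - 91\right) = 50 \left(\frac{-4 - \left(4 + 36\right)}{4 + 36} - 91\right) = 50 \left(\frac{-4 - 40}{40} - 91\right) = 50 \left(\frac{1}{40} \left(-44\right) - 91\right) = 50 \left(- \frac{11}{10} - 91\right) = 50 \left(- \frac{921}{10}\right) = -4605$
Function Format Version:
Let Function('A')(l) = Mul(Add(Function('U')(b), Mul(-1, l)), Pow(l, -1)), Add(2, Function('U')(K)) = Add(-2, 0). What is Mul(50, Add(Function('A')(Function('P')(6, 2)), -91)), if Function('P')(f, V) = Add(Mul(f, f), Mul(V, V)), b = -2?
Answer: -4605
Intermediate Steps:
Function('U')(K) = -4 (Function('U')(K) = Add(-2, Add(-2, 0)) = Add(-2, -2) = -4)
Function('P')(f, V) = Add(Pow(V, 2), Pow(f, 2)) (Function('P')(f, V) = Add(Pow(f, 2), Pow(V, 2)) = Add(Pow(V, 2), Pow(f, 2)))
Function('A')(l) = Mul(Pow(l, -1), Add(-4, Mul(-1, l))) (Function('A')(l) = Mul(Add(-4, Mul(-1, l)), Pow(l, -1)) = Mul(Pow(l, -1), Add(-4, Mul(-1, l))))
Mul(50, Add(Function('A')(Function('P')(6, 2)), -91)) = Mul(50, Add(Mul(Pow(Add(Pow(2, 2), Pow(6, 2)), -1), Add(-4, Mul(-1, Add(Pow(2, 2), Pow(6, 2))))), -91)) = Mul(50, Add(Mul(Pow(Add(4, 36), -1), Add(-4, Mul(-1, Add(4, 36)))), -91)) = Mul(50, Add(Mul(Pow(40, -1), Add(-4, Mul(-1, 40))), -91)) = Mul(50, Add(Mul(Rational(1, 40), Add(-4, -40)), -91)) = Mul(50, Add(Mul(Rational(1, 40), -44), -91)) = Mul(50, Add(Rational(-11, 10), -91)) = Mul(50, Rational(-921, 10)) = -4605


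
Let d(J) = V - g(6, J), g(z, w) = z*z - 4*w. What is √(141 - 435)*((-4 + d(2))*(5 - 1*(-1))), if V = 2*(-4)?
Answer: -1680*I*√6 ≈ -4115.1*I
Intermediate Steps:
g(z, w) = z² - 4*w
V = -8
d(J) = -44 + 4*J (d(J) = -8 - (6² - 4*J) = -8 - (36 - 4*J) = -8 + (-36 + 4*J) = -44 + 4*J)
√(141 - 435)*((-4 + d(2))*(5 - 1*(-1))) = √(141 - 435)*((-4 + (-44 + 4*2))*(5 - 1*(-1))) = √(-294)*((-4 + (-44 + 8))*(5 + 1)) = (7*I*√6)*((-4 - 36)*6) = (7*I*√6)*(-40*6) = (7*I*√6)*(-240) = -1680*I*√6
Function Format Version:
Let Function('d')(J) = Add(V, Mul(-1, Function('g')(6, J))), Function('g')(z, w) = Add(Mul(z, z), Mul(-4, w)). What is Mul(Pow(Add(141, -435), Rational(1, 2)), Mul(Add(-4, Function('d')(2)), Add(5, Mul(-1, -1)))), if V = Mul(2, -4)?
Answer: Mul(-1680, I, Pow(6, Rational(1, 2))) ≈ Mul(-4115.1, I)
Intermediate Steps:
Function('g')(z, w) = Add(Pow(z, 2), Mul(-4, w))
V = -8
Function('d')(J) = Add(-44, Mul(4, J)) (Function('d')(J) = Add(-8, Mul(-1, Add(Pow(6, 2), Mul(-4, J)))) = Add(-8, Mul(-1, Add(36, Mul(-4, J)))) = Add(-8, Add(-36, Mul(4, J))) = Add(-44, Mul(4, J)))
Mul(Pow(Add(141, -435), Rational(1, 2)), Mul(Add(-4, Function('d')(2)), Add(5, Mul(-1, -1)))) = Mul(Pow(Add(141, -435), Rational(1, 2)), Mul(Add(-4, Add(-44, Mul(4, 2))), Add(5, Mul(-1, -1)))) = Mul(Pow(-294, Rational(1, 2)), Mul(Add(-4, Add(-44, 8)), Add(5, 1))) = Mul(Mul(7, I, Pow(6, Rational(1, 2))), Mul(Add(-4, -36), 6)) = Mul(Mul(7, I, Pow(6, Rational(1, 2))), Mul(-40, 6)) = Mul(Mul(7, I, Pow(6, Rational(1, 2))), -240) = Mul(-1680, I, Pow(6, Rational(1, 2)))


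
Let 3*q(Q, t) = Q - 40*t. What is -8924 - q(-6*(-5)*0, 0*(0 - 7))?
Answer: -8924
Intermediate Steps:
q(Q, t) = -40*t/3 + Q/3 (q(Q, t) = (Q - 40*t)/3 = -40*t/3 + Q/3)
-8924 - q(-6*(-5)*0, 0*(0 - 7)) = -8924 - (-0*(0 - 7) + (-6*(-5)*0)/3) = -8924 - (-0*(-7) + (30*0)/3) = -8924 - (-40/3*0 + (⅓)*0) = -8924 - (0 + 0) = -8924 - 1*0 = -8924 + 0 = -8924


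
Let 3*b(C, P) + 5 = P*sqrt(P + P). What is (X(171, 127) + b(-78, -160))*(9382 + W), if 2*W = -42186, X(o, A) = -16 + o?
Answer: -5387060/3 + 14990080*I*sqrt(5)/3 ≈ -1.7957e+6 + 1.1173e+7*I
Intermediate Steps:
W = -21093 (W = (1/2)*(-42186) = -21093)
b(C, P) = -5/3 + sqrt(2)*P**(3/2)/3 (b(C, P) = -5/3 + (P*sqrt(P + P))/3 = -5/3 + (P*sqrt(2*P))/3 = -5/3 + (P*(sqrt(2)*sqrt(P)))/3 = -5/3 + (sqrt(2)*P**(3/2))/3 = -5/3 + sqrt(2)*P**(3/2)/3)
(X(171, 127) + b(-78, -160))*(9382 + W) = ((-16 + 171) + (-5/3 + sqrt(2)*(-160)**(3/2)/3))*(9382 - 21093) = (155 + (-5/3 + sqrt(2)*(-640*I*sqrt(10))/3))*(-11711) = (155 + (-5/3 - 1280*I*sqrt(5)/3))*(-11711) = (460/3 - 1280*I*sqrt(5)/3)*(-11711) = -5387060/3 + 14990080*I*sqrt(5)/3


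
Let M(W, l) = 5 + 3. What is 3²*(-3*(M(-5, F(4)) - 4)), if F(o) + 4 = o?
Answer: -108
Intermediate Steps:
F(o) = -4 + o
M(W, l) = 8
3²*(-3*(M(-5, F(4)) - 4)) = 3²*(-3*(8 - 4)) = 9*(-3*4) = 9*(-12) = -108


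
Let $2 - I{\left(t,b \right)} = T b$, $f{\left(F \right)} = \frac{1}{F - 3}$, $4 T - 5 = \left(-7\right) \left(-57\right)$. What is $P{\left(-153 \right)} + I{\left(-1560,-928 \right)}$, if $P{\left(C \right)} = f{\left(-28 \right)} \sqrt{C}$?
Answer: $93730 - \frac{3 i \sqrt{17}}{31} \approx 93730.0 - 0.39901 i$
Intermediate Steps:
$T = 101$ ($T = \frac{5}{4} + \frac{\left(-7\right) \left(-57\right)}{4} = \frac{5}{4} + \frac{1}{4} \cdot 399 = \frac{5}{4} + \frac{399}{4} = 101$)
$f{\left(F \right)} = \frac{1}{-3 + F}$
$I{\left(t,b \right)} = 2 - 101 b$
$P{\left(C \right)} = - \frac{\sqrt{C}}{31}$ ($P{\left(C \right)} = \frac{\sqrt{C}}{-3 - 28} = \frac{\sqrt{C}}{-31} = - \frac{\sqrt{C}}{31}$)
$P{\left(-153 \right)} + I{\left(-1560,-928 \right)} = - \frac{\sqrt{-153}}{31} + \left(2 - -93728\right) = - \frac{3 i \sqrt{17}}{31} + \left(2 + 93728\right) = - \frac{3 i \sqrt{17}}{31} + 93730 = 93730 - \frac{3 i \sqrt{17}}{31}$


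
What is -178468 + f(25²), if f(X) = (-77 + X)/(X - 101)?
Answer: -23379171/131 ≈ -1.7847e+5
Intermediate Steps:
f(X) = (-77 + X)/(-101 + X)
-178468 + f(25²) = -178468 + (-77 + 25²)/(-101 + 25²) = -178468 + (-77 + 625)/(-101 + 625) = -178468 + 548/524 = -178468 + (1/524)*548 = -178468 + 137/131 = -23379171/131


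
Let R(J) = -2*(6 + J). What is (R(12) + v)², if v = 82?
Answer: 2116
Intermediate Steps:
R(J) = -12 - 2*J
(R(12) + v)² = ((-12 - 2*12) + 82)² = ((-12 - 24) + 82)² = (-36 + 82)² = 46² = 2116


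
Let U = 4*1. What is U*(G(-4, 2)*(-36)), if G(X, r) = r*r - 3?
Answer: -144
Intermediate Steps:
G(X, r) = -3 + r**2 (G(X, r) = r**2 - 3 = -3 + r**2)
U = 4
U*(G(-4, 2)*(-36)) = 4*((-3 + 2**2)*(-36)) = 4*((-3 + 4)*(-36)) = 4*(1*(-36)) = 4*(-36) = -144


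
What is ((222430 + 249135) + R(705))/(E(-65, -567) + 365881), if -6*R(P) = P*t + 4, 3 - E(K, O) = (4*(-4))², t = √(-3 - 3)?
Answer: 1414693/1096884 - 235*I*√6/731256 ≈ 1.2897 - 0.00078718*I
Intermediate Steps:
t = I*√6 (t = √(-6) = I*√6 ≈ 2.4495*I)
E(K, O) = -253 (E(K, O) = 3 - (4*(-4))² = 3 - 1*(-16)² = 3 - 1*256 = 3 - 256 = -253)
R(P) = -⅔ - I*P*√6/6 (R(P) = -(P*(I*√6) + 4)/6 = -(I*P*√6 + 4)/6 = -(4 + I*P*√6)/6 = -⅔ - I*P*√6/6)
((222430 + 249135) + R(705))/(E(-65, -567) + 365881) = ((222430 + 249135) + (-⅔ - ⅙*I*705*√6))/(-253 + 365881) = (471565 + (-⅔ - 235*I*√6/2))/365628 = (1414693/3 - 235*I*√6/2)*(1/365628) = 1414693/1096884 - 235*I*√6/731256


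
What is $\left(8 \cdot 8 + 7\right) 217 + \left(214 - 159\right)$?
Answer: $15462$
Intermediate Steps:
$\left(8 \cdot 8 + 7\right) 217 + \left(214 - 159\right) = \left(64 + 7\right) 217 + \left(214 - 159\right) = 71 \cdot 217 + 55 = 15407 + 55 = 15462$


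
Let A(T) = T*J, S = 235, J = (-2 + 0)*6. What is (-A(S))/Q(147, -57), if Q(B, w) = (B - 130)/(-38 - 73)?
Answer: -313020/17 ≈ -18413.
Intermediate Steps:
Q(B, w) = 130/111 - B/111 (Q(B, w) = (-130 + B)/(-111) = (-130 + B)*(-1/111) = 130/111 - B/111)
J = -12 (J = -2*6 = -12)
A(T) = -12*T (A(T) = T*(-12) = -12*T)
(-A(S))/Q(147, -57) = (-(-12)*235)/(130/111 - 1/111*147) = (-1*(-2820))/(130/111 - 49/37) = 2820/(-17/111) = 2820*(-111/17) = -313020/17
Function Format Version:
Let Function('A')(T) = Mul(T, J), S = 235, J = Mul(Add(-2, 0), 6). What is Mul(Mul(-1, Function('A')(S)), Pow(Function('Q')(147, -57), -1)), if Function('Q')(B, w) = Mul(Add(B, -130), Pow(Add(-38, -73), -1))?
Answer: Rational(-313020, 17) ≈ -18413.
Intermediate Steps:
Function('Q')(B, w) = Add(Rational(130, 111), Mul(Rational(-1, 111), B)) (Function('Q')(B, w) = Mul(Add(-130, B), Pow(-111, -1)) = Mul(Add(-130, B), Rational(-1, 111)) = Add(Rational(130, 111), Mul(Rational(-1, 111), B)))
J = -12 (J = Mul(-2, 6) = -12)
Function('A')(T) = Mul(-12, T) (Function('A')(T) = Mul(T, -12) = Mul(-12, T))
Mul(Mul(-1, Function('A')(S)), Pow(Function('Q')(147, -57), -1)) = Mul(Mul(-1, Mul(-12, 235)), Pow(Add(Rational(130, 111), Mul(Rational(-1, 111), 147)), -1)) = Mul(Mul(-1, -2820), Pow(Add(Rational(130, 111), Rational(-49, 37)), -1)) = Mul(2820, Pow(Rational(-17, 111), -1)) = Mul(2820, Rational(-111, 17)) = Rational(-313020, 17)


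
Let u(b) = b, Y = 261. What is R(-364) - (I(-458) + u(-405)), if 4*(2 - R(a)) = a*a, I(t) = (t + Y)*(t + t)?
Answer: -213169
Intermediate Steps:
I(t) = 2*t*(261 + t) (I(t) = (t + 261)*(t + t) = (261 + t)*(2*t) = 2*t*(261 + t))
R(a) = 2 - a**2/4 (R(a) = 2 - a*a/4 = 2 - a**2/4)
R(-364) - (I(-458) + u(-405)) = (2 - 1/4*(-364)**2) - (2*(-458)*(261 - 458) - 405) = (2 - 1/4*132496) - (2*(-458)*(-197) - 405) = (2 - 33124) - (180452 - 405) = -33122 - 1*180047 = -33122 - 180047 = -213169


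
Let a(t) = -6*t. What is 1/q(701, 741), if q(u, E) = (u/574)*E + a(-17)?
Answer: 574/577989 ≈ 0.00099310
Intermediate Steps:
q(u, E) = 102 + E*u/574 (q(u, E) = (u/574)*E - 6*(-17) = (u*(1/574))*E + 102 = (u/574)*E + 102 = E*u/574 + 102 = 102 + E*u/574)
1/q(701, 741) = 1/(102 + (1/574)*741*701) = 1/(102 + 519441/574) = 1/(577989/574) = 574/577989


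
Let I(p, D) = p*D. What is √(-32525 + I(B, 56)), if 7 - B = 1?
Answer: I*√32189 ≈ 179.41*I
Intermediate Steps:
B = 6 (B = 7 - 1*1 = 7 - 1 = 6)
I(p, D) = D*p
√(-32525 + I(B, 56)) = √(-32525 + 56*6) = √(-32525 + 336) = √(-32189) = I*√32189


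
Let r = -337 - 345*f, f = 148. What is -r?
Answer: 51397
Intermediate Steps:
r = -51397 (r = -337 - 345*148 = -337 - 51060 = -51397)
-r = -1*(-51397) = 51397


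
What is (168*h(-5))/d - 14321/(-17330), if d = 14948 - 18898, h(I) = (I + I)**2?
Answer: -4691521/1369070 ≈ -3.4268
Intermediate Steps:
h(I) = 4*I**2 (h(I) = (2*I)**2 = 4*I**2)
d = -3950
(168*h(-5))/d - 14321/(-17330) = (168*(4*(-5)**2))/(-3950) - 14321/(-17330) = (168*(4*25))*(-1/3950) - 14321*(-1/17330) = (168*100)*(-1/3950) + 14321/17330 = 16800*(-1/3950) + 14321/17330 = -336/79 + 14321/17330 = -4691521/1369070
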